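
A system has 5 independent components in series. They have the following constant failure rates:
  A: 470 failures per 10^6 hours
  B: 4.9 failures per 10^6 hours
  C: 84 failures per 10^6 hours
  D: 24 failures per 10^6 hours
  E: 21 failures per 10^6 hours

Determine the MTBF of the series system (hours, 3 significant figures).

1660

Series of exponential components: λ_sys = Σ λ_i
λ_sys = 0.00047 + 0.0000049 + 0.000084 + 0.000024 + 0.000021 = 6.0390e-04 /h
MTBF = 1 / λ_sys = 1660 h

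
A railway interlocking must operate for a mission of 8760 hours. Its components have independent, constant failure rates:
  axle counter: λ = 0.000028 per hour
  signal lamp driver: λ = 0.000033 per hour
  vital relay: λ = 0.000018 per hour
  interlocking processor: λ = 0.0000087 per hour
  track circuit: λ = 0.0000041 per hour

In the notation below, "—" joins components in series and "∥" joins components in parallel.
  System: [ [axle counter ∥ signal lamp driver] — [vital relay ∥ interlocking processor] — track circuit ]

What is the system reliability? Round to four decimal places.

0.9023

R(axle counter) = exp(−0.000028 × 8760) = 0.782485
R(signal lamp driver) = exp(−0.000033 × 8760) = 0.748952
R(vital relay) = exp(−0.000018 × 8760) = 0.854123
R(interlocking processor) = exp(−0.0000087 × 8760) = 0.926620
R(track circuit) = exp(−0.0000041 × 8760) = 0.964721
Parallel (axle counter and signal lamp driver): 1 − (1 − 0.782485)(1 − 0.748952) = 0.945393
Parallel (vital relay and interlocking processor): 1 − (1 − 0.854123)(1 − 0.926620) = 0.989296
Series ([0.945393], [0.989296], and track circuit): 0.945393 × 0.989296 × 0.964721 = 0.9023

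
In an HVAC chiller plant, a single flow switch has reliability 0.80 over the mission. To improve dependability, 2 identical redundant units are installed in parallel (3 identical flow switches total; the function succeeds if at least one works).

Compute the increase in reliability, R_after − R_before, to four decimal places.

0.1920

R_before = 0.80
R_after = 1 − (1 − 0.80)^3 = 0.9920
ΔR = 0.9920 − 0.80 = 0.1920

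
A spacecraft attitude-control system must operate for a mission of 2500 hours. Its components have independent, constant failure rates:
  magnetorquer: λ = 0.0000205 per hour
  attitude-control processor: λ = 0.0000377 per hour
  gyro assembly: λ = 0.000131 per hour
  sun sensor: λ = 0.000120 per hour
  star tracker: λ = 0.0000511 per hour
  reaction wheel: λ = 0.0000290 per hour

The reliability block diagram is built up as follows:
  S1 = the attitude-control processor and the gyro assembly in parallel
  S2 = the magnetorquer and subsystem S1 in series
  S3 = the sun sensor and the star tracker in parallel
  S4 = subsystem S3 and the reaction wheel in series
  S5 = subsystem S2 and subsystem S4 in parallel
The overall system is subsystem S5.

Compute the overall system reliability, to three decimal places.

R(magnetorquer) = exp(−0.0000205 × 2500) = 0.95004
R(attitude-control processor) = exp(−0.0000377 × 2500) = 0.91006
R(gyro assembly) = exp(−0.000131 × 2500) = 0.72072
R(sun sensor) = exp(−0.000120 × 2500) = 0.74082
R(star tracker) = exp(−0.0000511 × 2500) = 0.88007
R(reaction wheel) = exp(−0.0000290 × 2500) = 0.93007
Parallel (attitude-control processor and gyro assembly): 1 − (1 − 0.91006)(1 − 0.72072) = 0.97488
Series (magnetorquer and [0.97488]): 0.95004 × 0.97488 = 0.92617
Parallel (sun sensor and star tracker): 1 − (1 − 0.74082)(1 − 0.88007) = 0.96892
Series ([0.96892] and reaction wheel): 0.96892 × 0.93007 = 0.90116
Parallel ([0.92617] and [0.90116]): 1 − (1 − 0.92617)(1 − 0.90116) = 0.993

0.993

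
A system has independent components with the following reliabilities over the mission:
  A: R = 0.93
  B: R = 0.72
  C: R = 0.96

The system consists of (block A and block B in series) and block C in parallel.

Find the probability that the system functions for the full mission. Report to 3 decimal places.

0.987

Series (A and B): 0.93000 × 0.72000 = 0.66960
Parallel ([0.66960] and C): 1 − (1 − 0.66960)(1 − 0.96000) = 0.987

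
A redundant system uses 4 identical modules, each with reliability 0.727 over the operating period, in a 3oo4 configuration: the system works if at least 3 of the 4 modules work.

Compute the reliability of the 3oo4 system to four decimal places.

R = Σ_{i=3}^{4} C(4,i) p^i (1−p)^{4−i} with p = 0.727
C(4,3)·0.727^3·0.273^1 = 0.419591
C(4,4)·0.727^4·0.273^0 = 0.279343
Sum = 0.6989

0.6989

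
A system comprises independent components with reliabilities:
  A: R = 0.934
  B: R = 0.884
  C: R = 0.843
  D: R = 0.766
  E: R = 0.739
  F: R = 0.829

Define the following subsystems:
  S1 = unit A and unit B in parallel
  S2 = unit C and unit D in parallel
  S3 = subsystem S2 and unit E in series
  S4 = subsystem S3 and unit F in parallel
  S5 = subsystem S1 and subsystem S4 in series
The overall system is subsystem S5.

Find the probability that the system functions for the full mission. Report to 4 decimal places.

0.9434

Parallel (A and B): 1 − (1 − 0.934000)(1 − 0.884000) = 0.992344
Parallel (C and D): 1 − (1 − 0.843000)(1 − 0.766000) = 0.963262
Series ([0.963262] and E): 0.963262 × 0.739000 = 0.711851
Parallel ([0.711851] and F): 1 − (1 − 0.711851)(1 − 0.829000) = 0.950727
Series ([0.992344] and [0.950727]): 0.992344 × 0.950727 = 0.9434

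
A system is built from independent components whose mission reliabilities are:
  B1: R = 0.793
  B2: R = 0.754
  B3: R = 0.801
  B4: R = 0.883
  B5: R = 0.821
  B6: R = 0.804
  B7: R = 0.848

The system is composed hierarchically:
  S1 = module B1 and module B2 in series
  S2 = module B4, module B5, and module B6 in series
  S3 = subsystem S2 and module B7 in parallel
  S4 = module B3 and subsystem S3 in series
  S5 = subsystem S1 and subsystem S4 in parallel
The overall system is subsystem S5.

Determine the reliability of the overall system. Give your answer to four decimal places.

Series (B1 and B2): 0.793000 × 0.754000 = 0.597922
Series (B4, B5, and B6): 0.883000 × 0.821000 × 0.804000 = 0.582854
Parallel ([0.582854] and B7): 1 − (1 − 0.582854)(1 − 0.848000) = 0.936594
Series (B3 and [0.936594]): 0.801000 × 0.936594 = 0.750212
Parallel ([0.597922] and [0.750212]): 1 − (1 − 0.597922)(1 − 0.750212) = 0.8996

0.8996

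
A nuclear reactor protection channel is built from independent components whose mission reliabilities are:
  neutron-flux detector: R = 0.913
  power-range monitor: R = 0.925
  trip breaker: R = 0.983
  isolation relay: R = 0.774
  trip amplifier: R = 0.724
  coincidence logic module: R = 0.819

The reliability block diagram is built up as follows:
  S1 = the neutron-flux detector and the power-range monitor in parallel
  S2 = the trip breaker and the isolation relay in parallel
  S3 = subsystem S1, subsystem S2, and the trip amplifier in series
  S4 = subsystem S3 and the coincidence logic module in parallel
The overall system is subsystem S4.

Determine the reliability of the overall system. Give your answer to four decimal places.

Parallel (neutron-flux detector and power-range monitor): 1 − (1 − 0.913000)(1 − 0.925000) = 0.993475
Parallel (trip breaker and isolation relay): 1 − (1 − 0.983000)(1 − 0.774000) = 0.996158
Series ([0.993475], [0.996158], and trip amplifier): 0.993475 × 0.996158 × 0.724000 = 0.716512
Parallel ([0.716512] and coincidence logic module): 1 − (1 − 0.716512)(1 − 0.819000) = 0.9487

0.9487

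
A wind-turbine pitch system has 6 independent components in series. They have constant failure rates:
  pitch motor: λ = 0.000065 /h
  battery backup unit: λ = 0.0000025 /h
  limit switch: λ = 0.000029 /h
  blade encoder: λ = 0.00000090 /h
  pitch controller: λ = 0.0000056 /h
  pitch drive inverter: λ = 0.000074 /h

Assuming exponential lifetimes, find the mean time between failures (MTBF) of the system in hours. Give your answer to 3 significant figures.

Series of exponential components: λ_sys = Σ λ_i
λ_sys = 0.000065 + 0.0000025 + 0.000029 + 0.00000090 + 0.0000056 + 0.000074 = 1.7700e-04 /h
MTBF = 1 / λ_sys = 5650 h

5650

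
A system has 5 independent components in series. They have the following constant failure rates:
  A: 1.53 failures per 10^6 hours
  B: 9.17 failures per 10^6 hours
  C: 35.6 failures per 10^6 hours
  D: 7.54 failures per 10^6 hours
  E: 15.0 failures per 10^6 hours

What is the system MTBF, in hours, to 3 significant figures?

14500

Series of exponential components: λ_sys = Σ λ_i
λ_sys = 0.00000153 + 0.00000917 + 0.0000356 + 0.00000754 + 0.0000150 = 6.8840e-05 /h
MTBF = 1 / λ_sys = 14500 h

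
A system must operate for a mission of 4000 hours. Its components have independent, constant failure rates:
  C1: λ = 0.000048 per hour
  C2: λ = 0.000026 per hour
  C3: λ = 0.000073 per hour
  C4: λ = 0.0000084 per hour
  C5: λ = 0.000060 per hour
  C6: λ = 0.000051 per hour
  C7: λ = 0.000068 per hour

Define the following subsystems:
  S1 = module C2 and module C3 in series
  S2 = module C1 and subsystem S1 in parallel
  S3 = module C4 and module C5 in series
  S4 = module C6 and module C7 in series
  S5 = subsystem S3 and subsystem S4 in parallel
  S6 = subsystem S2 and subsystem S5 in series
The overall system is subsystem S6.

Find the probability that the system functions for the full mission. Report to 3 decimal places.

R(C1) = exp(−0.000048 × 4000) = 0.82531
R(C2) = exp(−0.000026 × 4000) = 0.90123
R(C3) = exp(−0.000073 × 4000) = 0.74677
R(C4) = exp(−0.0000084 × 4000) = 0.96696
R(C5) = exp(−0.000060 × 4000) = 0.78663
R(C6) = exp(−0.000051 × 4000) = 0.81546
R(C7) = exp(−0.000068 × 4000) = 0.76185
Series (C2 and C3): 0.90123 × 0.74677 = 0.67301
Parallel (C1 and [0.67301]): 1 − (1 − 0.82531)(1 − 0.67301) = 0.94288
Series (C4 and C5): 0.96696 × 0.78663 = 0.76064
Series (C6 and C7): 0.81546 × 0.76185 = 0.62126
Parallel ([0.76064] and [0.62126]): 1 − (1 − 0.76064)(1 − 0.62126) = 0.90934
Series ([0.94288] and [0.90934]): 0.94288 × 0.90934 = 0.857

0.857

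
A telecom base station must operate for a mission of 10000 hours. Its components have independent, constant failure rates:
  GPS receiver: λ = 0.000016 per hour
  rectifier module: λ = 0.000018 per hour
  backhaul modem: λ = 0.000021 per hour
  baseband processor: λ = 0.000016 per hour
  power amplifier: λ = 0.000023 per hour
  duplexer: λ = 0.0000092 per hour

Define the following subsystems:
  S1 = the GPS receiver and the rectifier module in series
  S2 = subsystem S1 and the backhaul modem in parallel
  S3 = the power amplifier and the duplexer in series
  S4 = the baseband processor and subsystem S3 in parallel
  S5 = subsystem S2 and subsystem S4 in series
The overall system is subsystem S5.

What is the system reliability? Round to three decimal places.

0.907

R(GPS receiver) = exp(−0.000016 × 10000) = 0.85214
R(rectifier module) = exp(−0.000018 × 10000) = 0.83527
R(backhaul modem) = exp(−0.000021 × 10000) = 0.81058
R(baseband processor) = exp(−0.000016 × 10000) = 0.85214
R(power amplifier) = exp(−0.000023 × 10000) = 0.79453
R(duplexer) = exp(−0.0000092 × 10000) = 0.91211
Series (GPS receiver and rectifier module): 0.85214 × 0.83527 = 0.71177
Parallel ([0.71177] and backhaul modem): 1 − (1 − 0.71177)(1 − 0.81058) = 0.94540
Series (power amplifier and duplexer): 0.79453 × 0.91211 = 0.72470
Parallel (baseband processor and [0.72470]): 1 − (1 − 0.85214)(1 − 0.72470) = 0.95929
Series ([0.94540] and [0.95929]): 0.94540 × 0.95929 = 0.907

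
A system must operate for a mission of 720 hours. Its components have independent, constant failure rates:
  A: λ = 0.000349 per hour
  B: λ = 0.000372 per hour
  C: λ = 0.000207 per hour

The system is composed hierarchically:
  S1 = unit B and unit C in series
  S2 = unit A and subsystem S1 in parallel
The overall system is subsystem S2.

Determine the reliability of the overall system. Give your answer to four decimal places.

R(A) = exp(−0.000349 × 720) = 0.777805
R(B) = exp(−0.000372 × 720) = 0.765030
R(C) = exp(−0.000207 × 720) = 0.861535
Series (B and C): 0.765030 × 0.861535 = 0.659100
Parallel (A and [0.659100]): 1 − (1 − 0.777805)(1 − 0.659100) = 0.9243

0.9243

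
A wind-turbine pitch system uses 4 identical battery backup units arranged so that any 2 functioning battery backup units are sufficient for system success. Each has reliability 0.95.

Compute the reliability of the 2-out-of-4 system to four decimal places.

R = Σ_{i=2}^{4} C(4,i) p^i (1−p)^{4−i} with p = 0.95
C(4,2)·0.95^2·0.05^2 = 0.013538
C(4,3)·0.95^3·0.05^1 = 0.171475
C(4,4)·0.95^4·0.05^0 = 0.814506
Sum = 0.9995

0.9995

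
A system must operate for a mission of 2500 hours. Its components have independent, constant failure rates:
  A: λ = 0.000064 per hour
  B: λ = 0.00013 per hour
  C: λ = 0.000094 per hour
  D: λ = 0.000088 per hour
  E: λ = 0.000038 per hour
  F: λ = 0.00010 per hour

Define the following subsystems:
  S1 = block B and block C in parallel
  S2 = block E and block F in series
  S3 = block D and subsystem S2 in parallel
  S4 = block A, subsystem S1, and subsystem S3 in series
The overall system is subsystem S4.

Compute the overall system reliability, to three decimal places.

0.756

R(A) = exp(−0.000064 × 2500) = 0.85214
R(B) = exp(−0.00013 × 2500) = 0.72253
R(C) = exp(−0.000094 × 2500) = 0.79057
R(D) = exp(−0.000088 × 2500) = 0.80252
R(E) = exp(−0.000038 × 2500) = 0.90937
R(F) = exp(−0.00010 × 2500) = 0.77880
Parallel (B and C): 1 − (1 − 0.72253)(1 − 0.79057) = 0.94189
Series (E and F): 0.90937 × 0.77880 = 0.70822
Parallel (D and [0.70822]): 1 − (1 − 0.80252)(1 − 0.70822) = 0.94238
Series (A, [0.94189], and [0.94238]): 0.85214 × 0.94189 × 0.94238 = 0.756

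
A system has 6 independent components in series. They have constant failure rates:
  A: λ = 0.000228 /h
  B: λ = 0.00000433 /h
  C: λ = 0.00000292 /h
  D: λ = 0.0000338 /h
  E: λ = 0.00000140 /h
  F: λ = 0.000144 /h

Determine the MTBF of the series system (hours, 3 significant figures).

Series of exponential components: λ_sys = Σ λ_i
λ_sys = 0.000228 + 0.00000433 + 0.00000292 + 0.0000338 + 0.00000140 + 0.000144 = 4.1445e-04 /h
MTBF = 1 / λ_sys = 2410 h

2410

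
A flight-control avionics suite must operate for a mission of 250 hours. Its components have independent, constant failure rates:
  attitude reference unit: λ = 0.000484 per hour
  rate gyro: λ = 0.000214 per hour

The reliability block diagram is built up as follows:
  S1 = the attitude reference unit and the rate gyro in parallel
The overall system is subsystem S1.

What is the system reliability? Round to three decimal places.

0.994

R(attitude reference unit) = exp(−0.000484 × 250) = 0.88603
R(rate gyro) = exp(−0.000214 × 250) = 0.94791
Parallel (attitude reference unit and rate gyro): 1 − (1 − 0.88603)(1 − 0.94791) = 0.994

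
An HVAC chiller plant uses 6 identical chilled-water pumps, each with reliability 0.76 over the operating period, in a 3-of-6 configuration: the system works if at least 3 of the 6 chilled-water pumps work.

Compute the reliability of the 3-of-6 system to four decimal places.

0.9674

R = Σ_{i=3}^{6} C(6,i) p^i (1−p)^{6−i} with p = 0.76
C(6,3)·0.76^3·0.24^3 = 0.121368
C(6,4)·0.76^4·0.24^2 = 0.288249
C(6,5)·0.76^5·0.24^1 = 0.365116
C(6,6)·0.76^6·0.24^0 = 0.192700
Sum = 0.9674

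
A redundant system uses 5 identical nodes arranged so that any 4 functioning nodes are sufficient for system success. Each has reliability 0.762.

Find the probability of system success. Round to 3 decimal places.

0.658

R = Σ_{i=4}^{5} C(5,i) p^i (1−p)^{5−i} with p = 0.762
C(5,4)·0.762^4·0.238^1 = 0.40121
C(5,5)·0.762^5·0.238^0 = 0.25691
Sum = 0.658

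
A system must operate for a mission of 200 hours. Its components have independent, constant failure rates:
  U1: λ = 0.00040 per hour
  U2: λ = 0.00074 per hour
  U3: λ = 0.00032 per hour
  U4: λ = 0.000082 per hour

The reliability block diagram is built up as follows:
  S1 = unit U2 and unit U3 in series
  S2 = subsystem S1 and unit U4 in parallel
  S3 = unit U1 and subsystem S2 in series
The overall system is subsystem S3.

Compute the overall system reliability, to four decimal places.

R(U1) = exp(−0.00040 × 200) = 0.923116
R(U2) = exp(−0.00074 × 200) = 0.862431
R(U3) = exp(−0.00032 × 200) = 0.938005
R(U4) = exp(−0.000082 × 200) = 0.983734
Series (U2 and U3): 0.862431 × 0.938005 = 0.808965
Parallel ([0.808965] and U4): 1 − (1 − 0.808965)(1 − 0.983734) = 0.996893
Series (U1 and [0.996893]): 0.923116 × 0.996893 = 0.9202

0.9202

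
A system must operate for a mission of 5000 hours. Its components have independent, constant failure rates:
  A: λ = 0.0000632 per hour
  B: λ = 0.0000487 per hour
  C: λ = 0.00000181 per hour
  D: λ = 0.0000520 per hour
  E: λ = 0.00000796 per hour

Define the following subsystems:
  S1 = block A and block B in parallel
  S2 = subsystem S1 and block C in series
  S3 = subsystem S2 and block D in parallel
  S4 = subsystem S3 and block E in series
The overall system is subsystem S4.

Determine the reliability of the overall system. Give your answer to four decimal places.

0.9462

R(A) = exp(−0.0000632 × 5000) = 0.729059
R(B) = exp(−0.0000487 × 5000) = 0.783879
R(C) = exp(−0.00000181 × 5000) = 0.990991
R(D) = exp(−0.0000520 × 5000) = 0.771052
R(E) = exp(−0.00000796 × 5000) = 0.960982
Parallel (A and B): 1 − (1 − 0.729059)(1 − 0.783879) = 0.941444
Series ([0.941444] and C): 0.941444 × 0.990991 = 0.932963
Parallel ([0.932963] and D): 1 − (1 − 0.932963)(1 − 0.771052) = 0.984652
Series ([0.984652] and E): 0.984652 × 0.960982 = 0.9462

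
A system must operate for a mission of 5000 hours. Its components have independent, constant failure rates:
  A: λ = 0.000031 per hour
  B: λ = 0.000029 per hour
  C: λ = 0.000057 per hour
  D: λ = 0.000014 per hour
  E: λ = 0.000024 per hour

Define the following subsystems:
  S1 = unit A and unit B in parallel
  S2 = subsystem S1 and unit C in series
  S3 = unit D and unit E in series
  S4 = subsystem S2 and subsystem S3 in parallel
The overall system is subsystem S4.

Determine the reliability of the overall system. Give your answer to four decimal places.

R(A) = exp(−0.000031 × 5000) = 0.856415
R(B) = exp(−0.000029 × 5000) = 0.865022
R(C) = exp(−0.000057 × 5000) = 0.752014
R(D) = exp(−0.000014 × 5000) = 0.932394
R(E) = exp(−0.000024 × 5000) = 0.886920
Parallel (A and B): 1 − (1 − 0.856415)(1 − 0.865022) = 0.980619
Series ([0.980619] and C): 0.980619 × 0.752014 = 0.737439
Series (D and E): 0.932394 × 0.886920 = 0.826959
Parallel ([0.737439] and [0.826959]): 1 − (1 − 0.737439)(1 − 0.826959) = 0.9546

0.9546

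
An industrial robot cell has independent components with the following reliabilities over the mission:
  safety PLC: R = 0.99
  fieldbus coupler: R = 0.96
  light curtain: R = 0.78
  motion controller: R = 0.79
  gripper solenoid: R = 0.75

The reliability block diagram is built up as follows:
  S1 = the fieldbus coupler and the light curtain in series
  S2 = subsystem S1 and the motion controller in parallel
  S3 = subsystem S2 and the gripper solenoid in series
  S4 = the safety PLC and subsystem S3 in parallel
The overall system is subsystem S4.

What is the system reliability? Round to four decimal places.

0.9971

Series (fieldbus coupler and light curtain): 0.960000 × 0.780000 = 0.748800
Parallel ([0.748800] and motion controller): 1 − (1 − 0.748800)(1 − 0.790000) = 0.947248
Series ([0.947248] and gripper solenoid): 0.947248 × 0.750000 = 0.710436
Parallel (safety PLC and [0.710436]): 1 − (1 − 0.990000)(1 − 0.710436) = 0.9971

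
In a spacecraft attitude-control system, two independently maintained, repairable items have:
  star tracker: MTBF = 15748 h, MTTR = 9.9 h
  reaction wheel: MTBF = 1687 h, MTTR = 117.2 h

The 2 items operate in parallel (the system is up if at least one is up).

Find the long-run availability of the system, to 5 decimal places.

A(star tracker) = MTBF/(MTBF+MTTR) = 15748/(15748+9.9) = 0.999372
A(reaction wheel) = MTBF/(MTBF+MTTR) = 1687/(1687+117.2) = 0.935040
Parallel availability: 1 − (1 − 0.999372)(1 − 0.935040) = 0.99996

0.99996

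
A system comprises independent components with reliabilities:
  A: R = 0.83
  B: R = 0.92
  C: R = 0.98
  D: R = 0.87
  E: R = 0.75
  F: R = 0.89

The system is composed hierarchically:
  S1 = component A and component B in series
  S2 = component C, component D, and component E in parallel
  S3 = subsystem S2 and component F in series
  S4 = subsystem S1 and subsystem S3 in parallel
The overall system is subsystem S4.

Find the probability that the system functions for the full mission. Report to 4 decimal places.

0.9739

Series (A and B): 0.830000 × 0.920000 = 0.763600
Parallel (C, D, and E): 1 − (1 − 0.980000)(1 − 0.870000)(1 − 0.750000) = 0.999350
Series ([0.999350] and F): 0.999350 × 0.890000 = 0.889422
Parallel ([0.763600] and [0.889422]): 1 − (1 − 0.763600)(1 − 0.889422) = 0.9739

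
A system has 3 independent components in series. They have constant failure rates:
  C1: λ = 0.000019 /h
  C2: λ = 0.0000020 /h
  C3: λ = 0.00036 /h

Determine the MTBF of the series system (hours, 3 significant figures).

2620

Series of exponential components: λ_sys = Σ λ_i
λ_sys = 0.000019 + 0.0000020 + 0.00036 = 3.8100e-04 /h
MTBF = 1 / λ_sys = 2620 h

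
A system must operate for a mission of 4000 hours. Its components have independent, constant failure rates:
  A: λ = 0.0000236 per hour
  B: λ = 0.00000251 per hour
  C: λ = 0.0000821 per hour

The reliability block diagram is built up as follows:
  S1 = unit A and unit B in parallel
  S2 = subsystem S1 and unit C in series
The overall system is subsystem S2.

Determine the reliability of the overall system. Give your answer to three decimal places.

0.719

R(A) = exp(−0.0000236 × 4000) = 0.90992
R(B) = exp(−0.00000251 × 4000) = 0.99001
R(C) = exp(−0.0000821 × 4000) = 0.72007
Parallel (A and B): 1 − (1 − 0.90992)(1 − 0.99001) = 0.99910
Series ([0.99910] and C): 0.99910 × 0.72007 = 0.719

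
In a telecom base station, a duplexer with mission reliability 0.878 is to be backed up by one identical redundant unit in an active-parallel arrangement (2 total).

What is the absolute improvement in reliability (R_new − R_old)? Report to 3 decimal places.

0.107

R_before = 0.878
R_after = 1 − (1 − 0.878)^2 = 0.985
ΔR = 0.985 − 0.878 = 0.107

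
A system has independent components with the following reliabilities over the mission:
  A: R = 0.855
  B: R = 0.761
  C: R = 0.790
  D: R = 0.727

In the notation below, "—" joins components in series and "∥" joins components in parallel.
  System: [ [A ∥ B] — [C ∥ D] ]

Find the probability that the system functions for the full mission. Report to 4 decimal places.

Parallel (A and B): 1 − (1 − 0.855000)(1 − 0.761000) = 0.965345
Parallel (C and D): 1 − (1 − 0.790000)(1 − 0.727000) = 0.942670
Series ([0.965345] and [0.942670]): 0.965345 × 0.942670 = 0.9100

0.9100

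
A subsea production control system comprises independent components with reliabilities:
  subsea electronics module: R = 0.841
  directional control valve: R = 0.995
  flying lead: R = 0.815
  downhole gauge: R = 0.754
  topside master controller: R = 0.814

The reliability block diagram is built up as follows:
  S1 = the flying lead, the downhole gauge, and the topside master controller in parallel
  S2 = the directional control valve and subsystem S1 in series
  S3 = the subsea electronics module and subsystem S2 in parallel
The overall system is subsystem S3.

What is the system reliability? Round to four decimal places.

Parallel (flying lead, downhole gauge, and topside master controller): 1 − (1 − 0.815000)(1 − 0.754000)(1 − 0.814000) = 0.991535
Series (directional control valve and [0.991535]): 0.995000 × 0.991535 = 0.986577
Parallel (subsea electronics module and [0.986577]): 1 − (1 − 0.841000)(1 − 0.986577) = 0.9979

0.9979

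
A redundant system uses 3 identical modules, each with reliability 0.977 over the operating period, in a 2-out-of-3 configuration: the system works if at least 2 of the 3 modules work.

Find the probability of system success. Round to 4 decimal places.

0.9984

R = Σ_{i=2}^{3} C(3,i) p^i (1−p)^{3−i} with p = 0.977
C(3,2)·0.977^2·0.023^1 = 0.065863
C(3,3)·0.977^3·0.023^0 = 0.932575
Sum = 0.9984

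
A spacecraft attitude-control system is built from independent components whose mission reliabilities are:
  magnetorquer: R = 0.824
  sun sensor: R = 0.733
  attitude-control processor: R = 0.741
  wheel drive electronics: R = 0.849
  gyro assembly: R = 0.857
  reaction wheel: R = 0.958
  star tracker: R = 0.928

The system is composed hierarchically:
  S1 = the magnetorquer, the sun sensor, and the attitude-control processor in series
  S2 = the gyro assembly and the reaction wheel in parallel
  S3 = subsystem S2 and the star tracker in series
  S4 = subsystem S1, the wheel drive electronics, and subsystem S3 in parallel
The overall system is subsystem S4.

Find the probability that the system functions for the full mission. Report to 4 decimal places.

0.9935

Series (magnetorquer, sun sensor, and attitude-control processor): 0.824000 × 0.733000 × 0.741000 = 0.447558
Parallel (gyro assembly and reaction wheel): 1 − (1 − 0.857000)(1 − 0.958000) = 0.993994
Series ([0.993994] and star tracker): 0.993994 × 0.928000 = 0.922426
Parallel ([0.447558], wheel drive electronics, and [0.922426]): 1 − (1 − 0.447558)(1 − 0.849000)(1 − 0.922426) = 0.9935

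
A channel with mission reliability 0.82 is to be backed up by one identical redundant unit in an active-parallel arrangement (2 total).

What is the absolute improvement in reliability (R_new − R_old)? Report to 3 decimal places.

R_before = 0.82
R_after = 1 − (1 − 0.82)^2 = 0.968
ΔR = 0.968 − 0.82 = 0.148

0.148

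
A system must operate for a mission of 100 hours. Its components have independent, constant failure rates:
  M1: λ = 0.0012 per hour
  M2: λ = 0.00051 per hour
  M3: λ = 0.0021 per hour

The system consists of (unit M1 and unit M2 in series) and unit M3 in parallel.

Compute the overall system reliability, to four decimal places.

R(M1) = exp(−0.0012 × 100) = 0.886920
R(M2) = exp(−0.00051 × 100) = 0.950279
R(M3) = exp(−0.0021 × 100) = 0.810584
Series (M1 and M2): 0.886920 × 0.950279 = 0.842821
Parallel ([0.842821] and M3): 1 − (1 − 0.842821)(1 − 0.810584) = 0.9702

0.9702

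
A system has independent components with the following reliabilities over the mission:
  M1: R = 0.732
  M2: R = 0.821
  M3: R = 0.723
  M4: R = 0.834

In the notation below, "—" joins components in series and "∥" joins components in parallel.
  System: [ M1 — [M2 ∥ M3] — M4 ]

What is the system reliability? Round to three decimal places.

Parallel (M2 and M3): 1 − (1 − 0.82100)(1 − 0.72300) = 0.95042
Series (M1, [0.95042], and M4): 0.73200 × 0.95042 × 0.83400 = 0.580

0.580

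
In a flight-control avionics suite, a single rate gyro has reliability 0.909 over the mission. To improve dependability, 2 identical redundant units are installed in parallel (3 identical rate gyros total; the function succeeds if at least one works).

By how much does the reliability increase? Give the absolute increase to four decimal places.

R_before = 0.909
R_after = 1 − (1 − 0.909)^3 = 0.9992
ΔR = 0.9992 − 0.909 = 0.0902

0.0902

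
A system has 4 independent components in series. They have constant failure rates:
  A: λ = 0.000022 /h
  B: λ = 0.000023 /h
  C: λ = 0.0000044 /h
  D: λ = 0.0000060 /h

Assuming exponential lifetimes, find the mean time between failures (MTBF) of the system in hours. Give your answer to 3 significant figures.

18100

Series of exponential components: λ_sys = Σ λ_i
λ_sys = 0.000022 + 0.000023 + 0.0000044 + 0.0000060 = 5.5400e-05 /h
MTBF = 1 / λ_sys = 18100 h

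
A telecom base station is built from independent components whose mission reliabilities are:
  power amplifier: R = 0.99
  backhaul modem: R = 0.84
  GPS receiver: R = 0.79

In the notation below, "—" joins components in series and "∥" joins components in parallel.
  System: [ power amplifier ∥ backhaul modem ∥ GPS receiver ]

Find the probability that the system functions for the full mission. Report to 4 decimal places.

Parallel (power amplifier, backhaul modem, and GPS receiver): 1 − (1 − 0.990000)(1 − 0.840000)(1 − 0.790000) = 0.9997

0.9997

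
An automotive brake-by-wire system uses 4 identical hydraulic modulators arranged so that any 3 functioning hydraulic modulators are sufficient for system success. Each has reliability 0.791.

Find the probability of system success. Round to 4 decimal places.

R = Σ_{i=3}^{4} C(4,i) p^i (1−p)^{4−i} with p = 0.791
C(4,3)·0.791^3·0.209^1 = 0.413748
C(4,4)·0.791^4·0.209^0 = 0.391477
Sum = 0.8052

0.8052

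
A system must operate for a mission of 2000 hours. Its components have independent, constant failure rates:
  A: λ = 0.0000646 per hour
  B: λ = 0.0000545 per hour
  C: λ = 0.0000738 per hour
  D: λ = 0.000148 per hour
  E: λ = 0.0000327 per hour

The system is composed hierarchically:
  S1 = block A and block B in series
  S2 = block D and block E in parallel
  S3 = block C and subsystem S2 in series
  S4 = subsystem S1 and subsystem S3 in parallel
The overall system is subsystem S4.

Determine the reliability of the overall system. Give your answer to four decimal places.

0.9679

R(A) = exp(−0.0000646 × 2000) = 0.878798
R(B) = exp(−0.0000545 × 2000) = 0.896730
R(C) = exp(−0.0000738 × 2000) = 0.862776
R(D) = exp(−0.000148 × 2000) = 0.743787
R(E) = exp(−0.0000327 × 2000) = 0.936693
Series (A and B): 0.878798 × 0.896730 = 0.788045
Parallel (D and E): 1 − (1 − 0.743787)(1 − 0.936693) = 0.983780
Series (C and [0.983780]): 0.862776 × 0.983780 = 0.848782
Parallel ([0.788045] and [0.848782]): 1 − (1 − 0.788045)(1 − 0.848782) = 0.9679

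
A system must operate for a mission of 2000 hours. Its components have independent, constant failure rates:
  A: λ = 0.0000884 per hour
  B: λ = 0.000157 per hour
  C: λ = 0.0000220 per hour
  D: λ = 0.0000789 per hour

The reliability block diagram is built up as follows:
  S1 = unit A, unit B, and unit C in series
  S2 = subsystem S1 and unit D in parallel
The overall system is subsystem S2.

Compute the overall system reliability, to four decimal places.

R(A) = exp(−0.0000884 × 2000) = 0.837947
R(B) = exp(−0.000157 × 2000) = 0.730519
R(C) = exp(−0.0000220 × 2000) = 0.956954
R(D) = exp(−0.0000789 × 2000) = 0.854021
Series (A, B, and C): 0.837947 × 0.730519 × 0.956954 = 0.585786
Parallel ([0.585786] and D): 1 − (1 − 0.585786)(1 − 0.854021) = 0.9395

0.9395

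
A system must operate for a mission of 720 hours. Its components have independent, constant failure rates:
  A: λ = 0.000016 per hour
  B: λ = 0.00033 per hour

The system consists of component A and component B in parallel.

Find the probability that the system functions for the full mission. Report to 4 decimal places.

0.9976

R(A) = exp(−0.000016 × 720) = 0.988546
R(B) = exp(−0.00033 × 720) = 0.788518
Parallel (A and B): 1 − (1 − 0.988546)(1 − 0.788518) = 0.9976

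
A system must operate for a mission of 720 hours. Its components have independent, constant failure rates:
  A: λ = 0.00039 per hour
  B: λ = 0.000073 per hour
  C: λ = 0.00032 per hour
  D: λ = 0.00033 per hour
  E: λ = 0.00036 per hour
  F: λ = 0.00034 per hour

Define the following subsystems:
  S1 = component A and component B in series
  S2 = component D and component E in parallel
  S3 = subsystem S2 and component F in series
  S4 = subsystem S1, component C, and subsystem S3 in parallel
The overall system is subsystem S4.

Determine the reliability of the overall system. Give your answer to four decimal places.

R(A) = exp(−0.00039 × 720) = 0.755179
R(B) = exp(−0.000073 × 720) = 0.948797
R(C) = exp(−0.00032 × 720) = 0.794216
R(D) = exp(−0.00033 × 720) = 0.788518
R(E) = exp(−0.00036 × 720) = 0.771669
R(F) = exp(−0.00034 × 720) = 0.782861
Series (A and B): 0.755179 × 0.948797 = 0.716512
Parallel (D and E): 1 − (1 − 0.788518)(1 − 0.771669) = 0.951712
Series ([0.951712] and F): 0.951712 × 0.782861 = 0.745058
Parallel ([0.716512], C, and [0.745058]): 1 − (1 − 0.716512)(1 − 0.794216)(1 − 0.745058) = 0.9851

0.9851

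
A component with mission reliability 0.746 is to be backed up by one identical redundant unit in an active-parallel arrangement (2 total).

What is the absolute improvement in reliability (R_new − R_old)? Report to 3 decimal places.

0.189

R_before = 0.746
R_after = 1 − (1 − 0.746)^2 = 0.935
ΔR = 0.935 − 0.746 = 0.189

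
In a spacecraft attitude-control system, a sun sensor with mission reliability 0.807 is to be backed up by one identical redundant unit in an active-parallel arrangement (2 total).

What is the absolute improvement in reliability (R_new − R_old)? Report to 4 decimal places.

R_before = 0.807
R_after = 1 − (1 − 0.807)^2 = 0.9628
ΔR = 0.9628 − 0.807 = 0.1558

0.1558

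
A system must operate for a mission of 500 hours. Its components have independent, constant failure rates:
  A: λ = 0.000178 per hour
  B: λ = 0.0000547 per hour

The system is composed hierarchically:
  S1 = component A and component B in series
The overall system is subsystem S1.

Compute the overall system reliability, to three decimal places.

R(A) = exp(−0.000178 × 500) = 0.91485
R(B) = exp(−0.0000547 × 500) = 0.97302
Series (A and B): 0.91485 × 0.97302 = 0.890

0.890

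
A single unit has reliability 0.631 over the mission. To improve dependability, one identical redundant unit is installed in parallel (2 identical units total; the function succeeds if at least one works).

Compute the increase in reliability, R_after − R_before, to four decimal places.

0.2328

R_before = 0.631
R_after = 1 − (1 − 0.631)^2 = 0.8638
ΔR = 0.8638 − 0.631 = 0.2328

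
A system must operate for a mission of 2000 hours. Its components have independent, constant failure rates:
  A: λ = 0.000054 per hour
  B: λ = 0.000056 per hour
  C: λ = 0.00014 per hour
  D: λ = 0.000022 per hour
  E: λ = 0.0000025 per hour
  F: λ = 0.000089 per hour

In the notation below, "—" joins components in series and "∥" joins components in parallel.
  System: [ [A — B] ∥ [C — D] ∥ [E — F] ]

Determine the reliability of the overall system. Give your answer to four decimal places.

R(A) = exp(−0.000054 × 2000) = 0.897628
R(B) = exp(−0.000056 × 2000) = 0.894044
R(C) = exp(−0.00014 × 2000) = 0.755784
R(D) = exp(−0.000022 × 2000) = 0.956954
R(E) = exp(−0.0000025 × 2000) = 0.995012
R(F) = exp(−0.000089 × 2000) = 0.836942
Series (A and B): 0.897628 × 0.894044 = 0.802519
Series (C and D): 0.755784 × 0.956954 = 0.723251
Series (E and F): 0.995012 × 0.836942 = 0.832767
Parallel ([0.802519], [0.723251], and [0.832767]): 1 − (1 − 0.802519)(1 − 0.723251)(1 − 0.832767) = 0.9909

0.9909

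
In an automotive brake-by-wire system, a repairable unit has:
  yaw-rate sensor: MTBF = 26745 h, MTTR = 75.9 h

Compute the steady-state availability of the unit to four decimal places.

0.9972

A(yaw-rate sensor) = MTBF/(MTBF+MTTR) = 26745/(26745+75.9) = 0.9972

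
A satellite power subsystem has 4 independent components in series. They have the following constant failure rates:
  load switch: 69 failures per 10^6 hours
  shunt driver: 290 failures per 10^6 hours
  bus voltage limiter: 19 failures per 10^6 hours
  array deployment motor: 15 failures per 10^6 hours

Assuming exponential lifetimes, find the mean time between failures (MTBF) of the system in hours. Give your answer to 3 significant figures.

Series of exponential components: λ_sys = Σ λ_i
λ_sys = 0.000069 + 0.00029 + 0.000019 + 0.000015 = 3.9300e-04 /h
MTBF = 1 / λ_sys = 2540 h

2540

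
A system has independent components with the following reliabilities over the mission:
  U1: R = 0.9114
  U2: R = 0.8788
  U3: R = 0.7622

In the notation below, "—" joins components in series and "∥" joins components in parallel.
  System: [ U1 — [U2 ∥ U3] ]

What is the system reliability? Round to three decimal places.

0.885

Parallel (U2 and U3): 1 − (1 − 0.87880)(1 − 0.76220) = 0.97118
Series (U1 and [0.97118]): 0.91140 × 0.97118 = 0.885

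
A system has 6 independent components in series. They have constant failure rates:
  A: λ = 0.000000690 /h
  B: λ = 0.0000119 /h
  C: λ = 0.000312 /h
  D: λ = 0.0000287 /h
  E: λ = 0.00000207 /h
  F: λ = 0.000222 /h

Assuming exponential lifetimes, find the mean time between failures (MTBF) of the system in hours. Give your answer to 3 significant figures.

1730

Series of exponential components: λ_sys = Σ λ_i
λ_sys = 0.000000690 + 0.0000119 + 0.000312 + 0.0000287 + 0.00000207 + 0.000222 = 5.7736e-04 /h
MTBF = 1 / λ_sys = 1730 h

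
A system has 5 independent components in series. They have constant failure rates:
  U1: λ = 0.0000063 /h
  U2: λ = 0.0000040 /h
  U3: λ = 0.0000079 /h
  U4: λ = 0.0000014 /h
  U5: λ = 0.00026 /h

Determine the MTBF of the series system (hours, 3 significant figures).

Series of exponential components: λ_sys = Σ λ_i
λ_sys = 0.0000063 + 0.0000040 + 0.0000079 + 0.0000014 + 0.00026 = 2.7960e-04 /h
MTBF = 1 / λ_sys = 3580 h

3580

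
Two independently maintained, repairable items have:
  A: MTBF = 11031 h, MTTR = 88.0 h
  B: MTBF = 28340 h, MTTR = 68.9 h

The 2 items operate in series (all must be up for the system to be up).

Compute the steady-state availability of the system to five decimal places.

A(A) = MTBF/(MTBF+MTTR) = 11031/(11031+88.0) = 0.992086
A(B) = MTBF/(MTBF+MTTR) = 28340/(28340+68.9) = 0.997575
Series availability: 0.992086 × 0.997575 = 0.98968

0.98968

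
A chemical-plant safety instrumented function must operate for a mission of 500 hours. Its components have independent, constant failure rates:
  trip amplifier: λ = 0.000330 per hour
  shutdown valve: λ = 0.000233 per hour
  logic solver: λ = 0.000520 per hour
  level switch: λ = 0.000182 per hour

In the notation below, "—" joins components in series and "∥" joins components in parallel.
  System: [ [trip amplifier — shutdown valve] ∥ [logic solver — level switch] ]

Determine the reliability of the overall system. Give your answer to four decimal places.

0.9274

R(trip amplifier) = exp(−0.000330 × 500) = 0.847894
R(shutdown valve) = exp(−0.000233 × 500) = 0.890030
R(logic solver) = exp(−0.000520 × 500) = 0.771052
R(level switch) = exp(−0.000182 × 500) = 0.913018
Series (trip amplifier and shutdown valve): 0.847894 × 0.890030 = 0.754651
Series (logic solver and level switch): 0.771052 × 0.913018 = 0.703984
Parallel ([0.754651] and [0.703984]): 1 − (1 − 0.754651)(1 − 0.703984) = 0.9274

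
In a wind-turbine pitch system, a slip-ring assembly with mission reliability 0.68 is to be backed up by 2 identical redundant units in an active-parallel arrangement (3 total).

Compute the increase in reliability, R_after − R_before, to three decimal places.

0.287

R_before = 0.68
R_after = 1 − (1 − 0.68)^3 = 0.967
ΔR = 0.967 − 0.68 = 0.287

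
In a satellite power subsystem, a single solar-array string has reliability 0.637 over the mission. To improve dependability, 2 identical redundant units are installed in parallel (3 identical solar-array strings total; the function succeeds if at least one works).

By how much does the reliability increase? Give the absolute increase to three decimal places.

R_before = 0.637
R_after = 1 − (1 − 0.637)^3 = 0.952
ΔR = 0.952 − 0.637 = 0.315

0.315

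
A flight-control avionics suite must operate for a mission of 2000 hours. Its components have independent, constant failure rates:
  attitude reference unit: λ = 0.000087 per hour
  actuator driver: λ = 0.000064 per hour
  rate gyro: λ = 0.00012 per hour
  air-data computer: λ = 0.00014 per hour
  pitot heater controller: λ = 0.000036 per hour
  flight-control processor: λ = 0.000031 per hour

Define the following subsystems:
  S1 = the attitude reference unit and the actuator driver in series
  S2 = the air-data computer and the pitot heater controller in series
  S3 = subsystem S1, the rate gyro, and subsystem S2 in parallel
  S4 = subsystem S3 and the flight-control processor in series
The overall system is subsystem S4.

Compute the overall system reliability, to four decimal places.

0.9244

R(attitude reference unit) = exp(−0.000087 × 2000) = 0.840297
R(actuator driver) = exp(−0.000064 × 2000) = 0.879853
R(rate gyro) = exp(−0.00012 × 2000) = 0.786628
R(air-data computer) = exp(−0.00014 × 2000) = 0.755784
R(pitot heater controller) = exp(−0.000036 × 2000) = 0.930531
R(flight-control processor) = exp(−0.000031 × 2000) = 0.939883
Series (attitude reference unit and actuator driver): 0.840297 × 0.879853 = 0.739338
Series (air-data computer and pitot heater controller): 0.755784 × 0.930531 = 0.703280
Parallel ([0.739338], rate gyro, and [0.703280]): 1 − (1 − 0.739338)(1 − 0.786628)(1 − 0.703280) = 0.983497
Series ([0.983497] and flight-control processor): 0.983497 × 0.939883 = 0.9244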